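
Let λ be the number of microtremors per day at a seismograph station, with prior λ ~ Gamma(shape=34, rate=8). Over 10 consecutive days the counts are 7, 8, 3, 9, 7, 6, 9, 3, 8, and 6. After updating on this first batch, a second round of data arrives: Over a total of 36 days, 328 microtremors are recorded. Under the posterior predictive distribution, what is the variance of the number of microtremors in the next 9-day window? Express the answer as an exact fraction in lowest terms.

Total count: 7 + 8 + 3 + 9 + 7 + 6 + 9 + 3 + 8 + 6 = 66.
Total exposure: 10 days.
After the first batch: Gamma(34 + 66, 8 + 10) = Gamma(100, 18).
Total count 328 over total exposure 36 days.
After the second batch: Gamma(100 + 328, 18 + 36) = Gamma(428, 54).
The posterior predictive for a window of length T is Negative Binomial with variance T·α'·(β'+T)/β'² = 9·428·63/2916 = 749/9.

749/9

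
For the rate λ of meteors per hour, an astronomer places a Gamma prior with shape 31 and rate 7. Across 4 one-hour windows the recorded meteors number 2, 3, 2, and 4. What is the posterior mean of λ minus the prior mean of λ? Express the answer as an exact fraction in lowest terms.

Total count: 2 + 3 + 2 + 4 = 11.
Total exposure: 4 hours.
Gamma(α, β) with Poisson data over total exposure Σt gives posterior Gamma(α+Σx, β+Σt) = Gamma(42, 11).
Posterior mean = 42/11 = 42/11; prior mean = 31/7 = 31/7. Difference = 42/11 − 31/7 = -47/77.

-47/77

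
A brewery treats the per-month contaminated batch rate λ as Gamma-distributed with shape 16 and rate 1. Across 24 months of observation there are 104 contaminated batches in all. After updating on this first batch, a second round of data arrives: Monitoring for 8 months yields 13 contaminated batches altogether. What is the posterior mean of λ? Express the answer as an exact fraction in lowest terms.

Total count 104 over total exposure 24 months.
After the first batch: Gamma(16 + 104, 1 + 24) = Gamma(120, 25).
Total count 13 over total exposure 8 months.
After the second batch: Gamma(120 + 13, 25 + 8) = Gamma(133, 33).
Posterior mean = α'/β' = 133/33.

133/33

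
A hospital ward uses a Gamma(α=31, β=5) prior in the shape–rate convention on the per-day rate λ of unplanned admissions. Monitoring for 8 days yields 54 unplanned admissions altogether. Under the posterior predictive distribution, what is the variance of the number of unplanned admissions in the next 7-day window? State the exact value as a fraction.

11900/169

Total count 54 over total exposure 8 days.
The Gamma prior is conjugate for the Poisson rate, so λ | data ~ Gamma(31+54, 5+8) = Gamma(85, 13).
The posterior predictive for a window of length T is Negative Binomial with variance T·α'·(β'+T)/β'² = 7·85·20/169 = 11900/169.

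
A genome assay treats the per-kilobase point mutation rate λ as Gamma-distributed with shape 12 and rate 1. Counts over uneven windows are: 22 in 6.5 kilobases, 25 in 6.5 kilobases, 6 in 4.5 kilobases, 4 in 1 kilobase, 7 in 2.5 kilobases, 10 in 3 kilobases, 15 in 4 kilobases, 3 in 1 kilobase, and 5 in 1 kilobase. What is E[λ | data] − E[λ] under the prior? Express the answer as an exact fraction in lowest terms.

Total count: 22 + 25 + 6 + 4 + 7 + 10 + 15 + 3 + 5 = 97.
Total exposure: 6.5 + 6.5 + 4.5 + 1 + 2.5 + 3 + 4 + 1 + 1 = 30 kilobases.
Gamma(α, β) with Poisson data over total exposure Σt gives posterior Gamma(α+Σx, β+Σt) = Gamma(109, 31).
Posterior mean = 109/31 = 109/31; prior mean = 12/1 = 12. Difference = 109/31 − 12 = -263/31.

-263/31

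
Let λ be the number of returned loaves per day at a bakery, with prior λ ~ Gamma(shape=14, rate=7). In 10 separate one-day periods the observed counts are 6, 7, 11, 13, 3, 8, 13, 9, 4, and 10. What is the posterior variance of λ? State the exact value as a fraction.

98/289

Total count: 6 + 7 + 11 + 13 + 3 + 8 + 13 + 9 + 4 + 10 = 84.
Total exposure: 10 days.
Gamma(α, β) with Poisson data over total exposure Σt gives posterior Gamma(α+Σx, β+Σt) = Gamma(98, 17).
Posterior variance = α'/β'² = 98/289.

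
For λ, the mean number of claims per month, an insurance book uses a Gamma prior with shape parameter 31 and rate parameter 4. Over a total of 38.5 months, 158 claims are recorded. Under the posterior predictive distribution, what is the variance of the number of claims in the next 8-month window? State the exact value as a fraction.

305424/7225

Total count 158 over total exposure 38.5 months.
Posterior: α' = 31 + 158 = 189, β' = 4 + 38.5 = 85/2.
The posterior predictive for a window of length T is Negative Binomial with variance T·α'·(β'+T)/β'² = 8·189·(101/2)/(7225/4) = 305424/7225.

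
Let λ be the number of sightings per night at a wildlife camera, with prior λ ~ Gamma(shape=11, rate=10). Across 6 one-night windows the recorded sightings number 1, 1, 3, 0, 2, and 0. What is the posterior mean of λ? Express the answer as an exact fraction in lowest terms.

Total count: 1 + 1 + 3 + 0 + 2 + 0 = 7.
Total exposure: 6 nights.
Conjugate update: add total count to the shape and total exposure to the rate, giving Gamma(18, 16).
Posterior mean = α'/β' = 18/16 = 9/8.

9/8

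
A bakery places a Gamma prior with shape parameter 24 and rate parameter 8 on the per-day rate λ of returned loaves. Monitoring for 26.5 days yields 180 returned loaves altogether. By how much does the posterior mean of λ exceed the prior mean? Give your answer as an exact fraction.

67/23

Total count 180 over total exposure 26.5 days.
Gamma(α, β) with Poisson data over total exposure Σt gives posterior Gamma(α+Σx, β+Σt) = Gamma(204, 69/2).
Posterior mean = 204/(69/2) = 136/23; prior mean = 24/8 = 3. Difference = 136/23 − 3 = 67/23.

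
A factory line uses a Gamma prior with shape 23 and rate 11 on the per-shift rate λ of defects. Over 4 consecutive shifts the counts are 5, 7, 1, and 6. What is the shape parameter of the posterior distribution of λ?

Total count: 5 + 7 + 1 + 6 = 19.
Total exposure: 4 shifts.
By Gamma–Poisson conjugacy, the posterior is Gamma(α + Σx, β + Σt) = Gamma(23 + 19, 11 + 4) = Gamma(42, 15).

42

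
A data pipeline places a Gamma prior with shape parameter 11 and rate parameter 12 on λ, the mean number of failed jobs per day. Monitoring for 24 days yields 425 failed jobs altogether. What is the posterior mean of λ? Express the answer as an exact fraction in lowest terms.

Total count 425 over total exposure 24 days.
Gamma(α, β) with Poisson data over total exposure Σt gives posterior Gamma(α+Σx, β+Σt) = Gamma(436, 36).
Posterior mean = α'/β' = 436/36 = 109/9.

109/9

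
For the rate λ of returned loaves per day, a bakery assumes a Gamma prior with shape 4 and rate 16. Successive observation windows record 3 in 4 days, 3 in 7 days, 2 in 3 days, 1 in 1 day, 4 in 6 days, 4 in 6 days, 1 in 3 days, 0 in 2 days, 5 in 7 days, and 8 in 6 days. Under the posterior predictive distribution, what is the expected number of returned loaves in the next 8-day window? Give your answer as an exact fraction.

280/61

Total count: 3 + 3 + 2 + 1 + 4 + 4 + 1 + 0 + 5 + 8 = 31.
Total exposure: 4 + 7 + 3 + 1 + 6 + 6 + 3 + 2 + 7 + 6 = 45 days.
Conjugate update: add total count to the shape and total exposure to the rate, giving Gamma(35, 61).
Predictive mean over an 8-day window = T·E[λ|data] = 8·35/61 = 280/61.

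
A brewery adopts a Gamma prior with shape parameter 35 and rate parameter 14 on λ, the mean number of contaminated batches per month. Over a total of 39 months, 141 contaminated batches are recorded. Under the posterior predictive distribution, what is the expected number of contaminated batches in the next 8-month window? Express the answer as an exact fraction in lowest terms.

Total count 141 over total exposure 39 months.
Posterior: α' = 35 + 141 = 176, β' = 14 + 39 = 53.
Predictive mean over an 8-month window = T·E[λ|data] = 8·176/53 = 1408/53.

1408/53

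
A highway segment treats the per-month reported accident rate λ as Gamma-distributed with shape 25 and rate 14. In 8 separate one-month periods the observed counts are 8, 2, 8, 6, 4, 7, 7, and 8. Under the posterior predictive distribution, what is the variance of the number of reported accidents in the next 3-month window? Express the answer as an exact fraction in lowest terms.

5625/484

Total count: 8 + 2 + 8 + 6 + 4 + 7 + 7 + 8 = 50.
Total exposure: 8 months.
Posterior: α' = 25 + 50 = 75, β' = 14 + 8 = 22.
The posterior predictive for a window of length T is Negative Binomial with variance T·α'·(β'+T)/β'² = 3·75·25/484 = 5625/484.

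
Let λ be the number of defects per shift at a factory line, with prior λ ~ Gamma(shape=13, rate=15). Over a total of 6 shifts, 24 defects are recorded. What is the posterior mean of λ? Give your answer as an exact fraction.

Total count 24 over total exposure 6 shifts.
The Gamma prior is conjugate for the Poisson rate, so λ | data ~ Gamma(13+24, 15+6) = Gamma(37, 21).
Posterior mean = α'/β' = 37/21.

37/21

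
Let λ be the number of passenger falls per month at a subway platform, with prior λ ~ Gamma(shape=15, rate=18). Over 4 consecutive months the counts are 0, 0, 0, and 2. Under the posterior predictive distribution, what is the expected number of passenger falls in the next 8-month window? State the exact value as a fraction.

68/11

Total count: 0 + 0 + 0 + 2 = 2.
Total exposure: 4 months.
By Gamma–Poisson conjugacy, the posterior is Gamma(α + Σx, β + Σt) = Gamma(15 + 2, 18 + 4) = Gamma(17, 22).
Predictive mean over an 8-month window = T·E[λ|data] = 8·17/22 = 68/11.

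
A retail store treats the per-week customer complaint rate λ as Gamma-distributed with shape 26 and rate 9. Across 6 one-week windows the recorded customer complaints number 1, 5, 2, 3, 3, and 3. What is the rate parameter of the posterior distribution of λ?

15

Total count: 1 + 5 + 2 + 3 + 3 + 3 = 17.
Total exposure: 6 weeks.
The Gamma prior is conjugate for the Poisson rate, so λ | data ~ Gamma(26+17, 9+6) = Gamma(43, 15).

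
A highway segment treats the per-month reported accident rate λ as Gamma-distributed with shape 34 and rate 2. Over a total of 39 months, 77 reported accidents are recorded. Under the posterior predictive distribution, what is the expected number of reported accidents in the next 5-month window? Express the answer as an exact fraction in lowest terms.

Total count 77 over total exposure 39 months.
By Gamma–Poisson conjugacy, the posterior is Gamma(α + Σx, β + Σt) = Gamma(34 + 77, 2 + 39) = Gamma(111, 41).
Predictive mean over a 5-month window = T·E[λ|data] = 5·111/41 = 555/41.

555/41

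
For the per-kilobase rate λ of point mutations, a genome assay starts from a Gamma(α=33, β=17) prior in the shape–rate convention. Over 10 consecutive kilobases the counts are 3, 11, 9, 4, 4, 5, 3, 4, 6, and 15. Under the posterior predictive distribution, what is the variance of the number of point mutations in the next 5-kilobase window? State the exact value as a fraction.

Total count: 3 + 11 + 9 + 4 + 4 + 5 + 3 + 4 + 6 + 15 = 64.
Total exposure: 10 kilobases.
Gamma(α, β) with Poisson data over total exposure Σt gives posterior Gamma(α+Σx, β+Σt) = Gamma(97, 27).
The posterior predictive for a window of length T is Negative Binomial with variance T·α'·(β'+T)/β'² = 5·97·32/729 = 15520/729.

15520/729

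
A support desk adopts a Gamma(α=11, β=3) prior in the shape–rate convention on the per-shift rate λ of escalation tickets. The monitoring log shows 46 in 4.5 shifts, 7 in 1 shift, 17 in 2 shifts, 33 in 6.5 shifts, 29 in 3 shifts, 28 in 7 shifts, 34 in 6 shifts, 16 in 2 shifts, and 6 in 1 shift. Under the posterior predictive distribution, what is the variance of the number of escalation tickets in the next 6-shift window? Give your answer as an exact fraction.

1589/36

Total count: 46 + 7 + 17 + 33 + 29 + 28 + 34 + 16 + 6 = 216.
Total exposure: 4.5 + 1 + 2 + 6.5 + 3 + 7 + 6 + 2 + 1 = 33 shifts.
By Gamma–Poisson conjugacy, the posterior is Gamma(α + Σx, β + Σt) = Gamma(11 + 216, 3 + 33) = Gamma(227, 36).
The posterior predictive for a window of length T is Negative Binomial with variance T·α'·(β'+T)/β'² = 6·227·42/1296 = 1589/36.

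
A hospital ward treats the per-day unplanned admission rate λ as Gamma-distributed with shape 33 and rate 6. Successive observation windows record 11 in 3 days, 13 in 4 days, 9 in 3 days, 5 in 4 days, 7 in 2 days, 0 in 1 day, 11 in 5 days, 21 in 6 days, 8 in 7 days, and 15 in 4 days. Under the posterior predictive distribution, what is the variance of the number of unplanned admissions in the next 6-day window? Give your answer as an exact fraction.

Total count: 11 + 13 + 9 + 5 + 7 + 0 + 11 + 21 + 8 + 15 = 100.
Total exposure: 3 + 4 + 3 + 4 + 2 + 1 + 5 + 6 + 7 + 4 = 39 days.
By Gamma–Poisson conjugacy, the posterior is Gamma(α + Σx, β + Σt) = Gamma(33 + 100, 6 + 39) = Gamma(133, 45).
The posterior predictive for a window of length T is Negative Binomial with variance T·α'·(β'+T)/β'² = 6·133·51/2025 = 4522/225.

4522/225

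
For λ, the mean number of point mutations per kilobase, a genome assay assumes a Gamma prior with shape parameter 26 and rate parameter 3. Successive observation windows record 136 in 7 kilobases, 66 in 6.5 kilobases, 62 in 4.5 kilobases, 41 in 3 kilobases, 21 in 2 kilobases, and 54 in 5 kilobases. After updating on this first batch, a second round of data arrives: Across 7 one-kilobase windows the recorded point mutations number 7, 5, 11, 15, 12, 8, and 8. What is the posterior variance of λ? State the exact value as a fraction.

Total count: 136 + 66 + 62 + 41 + 21 + 54 = 380.
Total exposure: 7 + 6.5 + 4.5 + 3 + 2 + 5 = 28 kilobases.
After the first batch: Gamma(26 + 380, 3 + 28) = Gamma(406, 31).
Total count: 7 + 5 + 11 + 15 + 12 + 8 + 8 = 66.
Total exposure: 7 kilobases.
After the second batch: Gamma(406 + 66, 31 + 7) = Gamma(472, 38).
Posterior variance = α'/β'² = 472/1444 = 118/361.

118/361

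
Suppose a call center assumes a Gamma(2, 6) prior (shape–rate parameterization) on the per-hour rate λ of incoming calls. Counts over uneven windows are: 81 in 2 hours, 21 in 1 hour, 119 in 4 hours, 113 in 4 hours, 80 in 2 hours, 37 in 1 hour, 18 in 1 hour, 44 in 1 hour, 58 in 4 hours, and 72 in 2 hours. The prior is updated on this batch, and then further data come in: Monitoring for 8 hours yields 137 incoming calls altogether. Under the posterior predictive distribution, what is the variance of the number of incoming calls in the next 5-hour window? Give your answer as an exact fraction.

Total count: 81 + 21 + 119 + 113 + 80 + 37 + 18 + 44 + 58 + 72 = 643.
Total exposure: 2 + 1 + 4 + 4 + 2 + 1 + 1 + 1 + 4 + 2 = 22 hours.
After the first batch: Gamma(2 + 643, 6 + 22) = Gamma(645, 28).
Total count 137 over total exposure 8 hours.
After the second batch: Gamma(645 + 137, 28 + 8) = Gamma(782, 36).
The posterior predictive for a window of length T is Negative Binomial with variance T·α'·(β'+T)/β'² = 5·782·41/1296 = 80155/648.

80155/648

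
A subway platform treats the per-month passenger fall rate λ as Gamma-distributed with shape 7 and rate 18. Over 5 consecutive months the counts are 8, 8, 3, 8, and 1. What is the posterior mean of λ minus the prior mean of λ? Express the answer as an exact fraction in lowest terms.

469/414

Total count: 8 + 8 + 3 + 8 + 1 = 28.
Total exposure: 5 months.
By Gamma–Poisson conjugacy, the posterior is Gamma(α + Σx, β + Σt) = Gamma(7 + 28, 18 + 5) = Gamma(35, 23).
Posterior mean = 35/23 = 35/23; prior mean = 7/18 = 7/18. Difference = 35/23 − 7/18 = 469/414.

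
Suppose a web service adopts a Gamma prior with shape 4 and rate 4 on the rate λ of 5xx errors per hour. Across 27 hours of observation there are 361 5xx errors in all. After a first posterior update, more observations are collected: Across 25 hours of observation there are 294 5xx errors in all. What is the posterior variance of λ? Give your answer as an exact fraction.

Total count 361 over total exposure 27 hours.
After the first batch: Gamma(4 + 361, 4 + 27) = Gamma(365, 31).
Total count 294 over total exposure 25 hours.
After the second batch: Gamma(365 + 294, 31 + 25) = Gamma(659, 56).
Posterior variance = α'/β'² = 659/3136.

659/3136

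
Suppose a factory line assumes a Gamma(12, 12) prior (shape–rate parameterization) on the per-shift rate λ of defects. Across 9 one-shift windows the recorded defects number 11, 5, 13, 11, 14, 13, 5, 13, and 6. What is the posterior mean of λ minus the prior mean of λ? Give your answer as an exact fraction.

Total count: 11 + 5 + 13 + 11 + 14 + 13 + 5 + 13 + 6 = 91.
Total exposure: 9 shifts.
Posterior: α' = 12 + 91 = 103, β' = 12 + 9 = 21.
Posterior mean = 103/21 = 103/21; prior mean = 12/12 = 1. Difference = 103/21 − 1 = 82/21.

82/21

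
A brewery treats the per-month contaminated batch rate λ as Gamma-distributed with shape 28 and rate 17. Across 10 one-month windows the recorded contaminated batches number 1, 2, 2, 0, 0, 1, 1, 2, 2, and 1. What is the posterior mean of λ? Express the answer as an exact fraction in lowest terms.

40/27

Total count: 1 + 2 + 2 + 0 + 0 + 1 + 1 + 2 + 2 + 1 = 12.
Total exposure: 10 months.
Posterior: α' = 28 + 12 = 40, β' = 17 + 10 = 27.
Posterior mean = α'/β' = 40/27.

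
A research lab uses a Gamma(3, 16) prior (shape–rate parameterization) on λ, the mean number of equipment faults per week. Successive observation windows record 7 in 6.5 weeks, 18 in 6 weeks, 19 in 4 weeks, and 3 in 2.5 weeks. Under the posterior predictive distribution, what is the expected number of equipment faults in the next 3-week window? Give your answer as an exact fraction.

Total count: 7 + 18 + 19 + 3 = 47.
Total exposure: 6.5 + 6 + 4 + 2.5 = 19 weeks.
Gamma(α, β) with Poisson data over total exposure Σt gives posterior Gamma(α+Σx, β+Σt) = Gamma(50, 35).
Predictive mean over a 3-week window = T·E[λ|data] = 3·50/35 = 30/7.

30/7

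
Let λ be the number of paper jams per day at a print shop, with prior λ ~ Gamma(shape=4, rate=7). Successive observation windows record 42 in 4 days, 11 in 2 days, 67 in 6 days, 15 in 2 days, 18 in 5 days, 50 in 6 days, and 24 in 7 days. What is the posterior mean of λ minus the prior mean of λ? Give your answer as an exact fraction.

Total count: 42 + 11 + 67 + 15 + 18 + 50 + 24 = 227.
Total exposure: 4 + 2 + 6 + 2 + 5 + 6 + 7 = 32 days.
Gamma(α, β) with Poisson data over total exposure Σt gives posterior Gamma(α+Σx, β+Σt) = Gamma(231, 39).
Posterior mean = 231/39 = 77/13; prior mean = 4/7 = 4/7. Difference = 77/13 − 4/7 = 487/91.

487/91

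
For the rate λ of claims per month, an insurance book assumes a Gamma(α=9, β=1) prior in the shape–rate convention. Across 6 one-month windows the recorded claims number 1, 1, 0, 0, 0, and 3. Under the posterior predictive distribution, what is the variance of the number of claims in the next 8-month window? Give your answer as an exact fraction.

240/7

Total count: 1 + 1 + 0 + 0 + 0 + 3 = 5.
Total exposure: 6 months.
Posterior: α' = 9 + 5 = 14, β' = 1 + 6 = 7.
The posterior predictive for a window of length T is Negative Binomial with variance T·α'·(β'+T)/β'² = 8·14·15/49 = 240/7.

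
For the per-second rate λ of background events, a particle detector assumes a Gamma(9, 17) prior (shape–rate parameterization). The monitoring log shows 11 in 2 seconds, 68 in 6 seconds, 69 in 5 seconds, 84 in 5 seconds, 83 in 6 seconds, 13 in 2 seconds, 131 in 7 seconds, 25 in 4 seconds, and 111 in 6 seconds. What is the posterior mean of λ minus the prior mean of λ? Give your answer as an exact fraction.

2432/255

Total count: 11 + 68 + 69 + 84 + 83 + 13 + 131 + 25 + 111 = 595.
Total exposure: 2 + 6 + 5 + 5 + 6 + 2 + 7 + 4 + 6 = 43 seconds.
Posterior: α' = 9 + 595 = 604, β' = 17 + 43 = 60.
Posterior mean = 604/60 = 151/15; prior mean = 9/17 = 9/17. Difference = 151/15 − 9/17 = 2432/255.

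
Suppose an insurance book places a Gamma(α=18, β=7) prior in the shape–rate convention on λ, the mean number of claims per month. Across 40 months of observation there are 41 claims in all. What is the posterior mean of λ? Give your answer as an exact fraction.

Total count 41 over total exposure 40 months.
The Gamma prior is conjugate for the Poisson rate, so λ | data ~ Gamma(18+41, 7+40) = Gamma(59, 47).
Posterior mean = α'/β' = 59/47.

59/47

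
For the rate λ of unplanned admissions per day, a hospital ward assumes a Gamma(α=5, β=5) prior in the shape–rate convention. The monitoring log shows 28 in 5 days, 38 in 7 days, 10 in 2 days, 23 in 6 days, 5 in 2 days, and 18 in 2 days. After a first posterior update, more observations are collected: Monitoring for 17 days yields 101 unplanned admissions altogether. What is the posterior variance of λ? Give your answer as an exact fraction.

Total count: 28 + 38 + 10 + 23 + 5 + 18 = 122.
Total exposure: 5 + 7 + 2 + 6 + 2 + 2 = 24 days.
After the first batch: Gamma(5 + 122, 5 + 24) = Gamma(127, 29).
Total count 101 over total exposure 17 days.
After the second batch: Gamma(127 + 101, 29 + 17) = Gamma(228, 46).
Posterior variance = α'/β'² = 228/2116 = 57/529.

57/529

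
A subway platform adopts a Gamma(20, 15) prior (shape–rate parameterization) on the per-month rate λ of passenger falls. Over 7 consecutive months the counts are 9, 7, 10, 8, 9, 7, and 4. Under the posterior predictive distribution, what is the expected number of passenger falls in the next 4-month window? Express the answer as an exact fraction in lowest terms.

Total count: 9 + 7 + 10 + 8 + 9 + 7 + 4 = 54.
Total exposure: 7 months.
The Gamma prior is conjugate for the Poisson rate, so λ | data ~ Gamma(20+54, 15+7) = Gamma(74, 22).
Predictive mean over a 4-month window = T·E[λ|data] = 4·74/22 = 148/11.

148/11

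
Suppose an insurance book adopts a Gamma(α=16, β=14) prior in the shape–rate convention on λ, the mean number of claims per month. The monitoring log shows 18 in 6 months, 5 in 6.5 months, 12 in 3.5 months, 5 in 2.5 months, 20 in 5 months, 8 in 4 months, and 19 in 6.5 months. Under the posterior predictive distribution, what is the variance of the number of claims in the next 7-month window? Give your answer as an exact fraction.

39655/2304

Total count: 18 + 5 + 12 + 5 + 20 + 8 + 19 = 87.
Total exposure: 6 + 6.5 + 3.5 + 2.5 + 5 + 4 + 6.5 = 34 months.
Posterior: α' = 16 + 87 = 103, β' = 14 + 34 = 48.
The posterior predictive for a window of length T is Negative Binomial with variance T·α'·(β'+T)/β'² = 7·103·55/2304 = 39655/2304.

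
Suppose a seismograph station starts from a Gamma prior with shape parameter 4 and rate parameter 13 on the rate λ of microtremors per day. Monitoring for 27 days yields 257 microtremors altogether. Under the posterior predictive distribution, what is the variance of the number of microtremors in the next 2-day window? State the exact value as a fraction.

5481/400

Total count 257 over total exposure 27 days.
By Gamma–Poisson conjugacy, the posterior is Gamma(α + Σx, β + Σt) = Gamma(4 + 257, 13 + 27) = Gamma(261, 40).
The posterior predictive for a window of length T is Negative Binomial with variance T·α'·(β'+T)/β'² = 2·261·42/1600 = 5481/400.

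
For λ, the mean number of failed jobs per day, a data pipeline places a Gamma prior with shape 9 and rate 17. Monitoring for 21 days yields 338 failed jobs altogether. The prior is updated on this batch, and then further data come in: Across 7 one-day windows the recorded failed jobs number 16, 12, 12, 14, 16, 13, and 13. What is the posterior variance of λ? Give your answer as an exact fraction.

443/2025

Total count 338 over total exposure 21 days.
After the first batch: Gamma(9 + 338, 17 + 21) = Gamma(347, 38).
Total count: 16 + 12 + 12 + 14 + 16 + 13 + 13 = 96.
Total exposure: 7 days.
After the second batch: Gamma(347 + 96, 38 + 7) = Gamma(443, 45).
Posterior variance = α'/β'² = 443/2025.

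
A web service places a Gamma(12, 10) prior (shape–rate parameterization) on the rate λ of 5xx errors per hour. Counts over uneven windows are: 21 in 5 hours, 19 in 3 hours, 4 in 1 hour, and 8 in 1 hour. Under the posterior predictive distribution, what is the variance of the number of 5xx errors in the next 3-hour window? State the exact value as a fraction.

276/25

Total count: 21 + 19 + 4 + 8 = 52.
Total exposure: 5 + 3 + 1 + 1 = 10 hours.
Posterior: α' = 12 + 52 = 64, β' = 10 + 10 = 20.
The posterior predictive for a window of length T is Negative Binomial with variance T·α'·(β'+T)/β'² = 3·64·23/400 = 276/25.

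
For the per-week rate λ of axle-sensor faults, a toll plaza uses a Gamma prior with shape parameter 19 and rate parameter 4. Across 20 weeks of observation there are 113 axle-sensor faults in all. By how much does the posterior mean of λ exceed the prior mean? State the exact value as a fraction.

3/4

Total count 113 over total exposure 20 weeks.
Gamma(α, β) with Poisson data over total exposure Σt gives posterior Gamma(α+Σx, β+Σt) = Gamma(132, 24).
Posterior mean = 132/24 = 11/2; prior mean = 19/4 = 19/4. Difference = 11/2 − 19/4 = 3/4.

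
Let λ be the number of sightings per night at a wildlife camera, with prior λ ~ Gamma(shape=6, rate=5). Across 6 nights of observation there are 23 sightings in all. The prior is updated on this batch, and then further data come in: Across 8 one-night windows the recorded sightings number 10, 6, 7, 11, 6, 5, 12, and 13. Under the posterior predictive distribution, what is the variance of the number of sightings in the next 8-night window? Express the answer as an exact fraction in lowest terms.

21384/361

Total count 23 over total exposure 6 nights.
After the first batch: Gamma(6 + 23, 5 + 6) = Gamma(29, 11).
Total count: 10 + 6 + 7 + 11 + 6 + 5 + 12 + 13 = 70.
Total exposure: 8 nights.
After the second batch: Gamma(29 + 70, 11 + 8) = Gamma(99, 19).
The posterior predictive for a window of length T is Negative Binomial with variance T·α'·(β'+T)/β'² = 8·99·27/361 = 21384/361.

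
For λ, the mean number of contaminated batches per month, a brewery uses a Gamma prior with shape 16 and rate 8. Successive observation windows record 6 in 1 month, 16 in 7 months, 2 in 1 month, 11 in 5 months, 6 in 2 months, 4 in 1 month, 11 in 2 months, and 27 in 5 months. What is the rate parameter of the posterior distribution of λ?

Total count: 6 + 16 + 2 + 11 + 6 + 4 + 11 + 27 = 83.
Total exposure: 1 + 7 + 1 + 5 + 2 + 1 + 2 + 5 = 24 months.
Posterior: α' = 16 + 83 = 99, β' = 8 + 24 = 32.

32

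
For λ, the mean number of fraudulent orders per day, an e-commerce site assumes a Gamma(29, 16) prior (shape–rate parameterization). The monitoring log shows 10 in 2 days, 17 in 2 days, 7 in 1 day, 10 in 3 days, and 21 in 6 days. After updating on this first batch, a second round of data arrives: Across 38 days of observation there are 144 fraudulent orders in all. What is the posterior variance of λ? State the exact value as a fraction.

7/136

Total count: 10 + 17 + 7 + 10 + 21 = 65.
Total exposure: 2 + 2 + 1 + 3 + 6 = 14 days.
After the first batch: Gamma(29 + 65, 16 + 14) = Gamma(94, 30).
Total count 144 over total exposure 38 days.
After the second batch: Gamma(94 + 144, 30 + 38) = Gamma(238, 68).
Posterior variance = α'/β'² = 238/4624 = 7/136.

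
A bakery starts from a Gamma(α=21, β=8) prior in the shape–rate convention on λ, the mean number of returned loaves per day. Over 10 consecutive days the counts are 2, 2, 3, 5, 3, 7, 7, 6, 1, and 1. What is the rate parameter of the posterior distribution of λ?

18

Total count: 2 + 2 + 3 + 5 + 3 + 7 + 7 + 6 + 1 + 1 = 37.
Total exposure: 10 days.
Conjugate update: add total count to the shape and total exposure to the rate, giving Gamma(58, 18).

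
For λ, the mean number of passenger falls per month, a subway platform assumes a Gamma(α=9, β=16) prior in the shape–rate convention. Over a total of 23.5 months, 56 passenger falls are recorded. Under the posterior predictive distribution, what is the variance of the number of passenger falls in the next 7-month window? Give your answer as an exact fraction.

Total count 56 over total exposure 23.5 months.
Posterior: α' = 9 + 56 = 65, β' = 16 + 23.5 = 79/2.
The posterior predictive for a window of length T is Negative Binomial with variance T·α'·(β'+T)/β'² = 7·65·(93/2)/(6241/4) = 84630/6241.

84630/6241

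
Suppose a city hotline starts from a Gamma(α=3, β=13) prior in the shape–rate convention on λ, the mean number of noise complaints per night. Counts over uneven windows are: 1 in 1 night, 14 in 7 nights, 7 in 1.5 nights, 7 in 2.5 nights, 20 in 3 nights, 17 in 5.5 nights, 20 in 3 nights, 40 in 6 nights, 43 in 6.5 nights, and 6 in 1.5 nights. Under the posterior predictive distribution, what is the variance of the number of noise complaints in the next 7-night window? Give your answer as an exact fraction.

286580/10201

Total count: 1 + 14 + 7 + 7 + 20 + 17 + 20 + 40 + 43 + 6 = 175.
Total exposure: 1 + 7 + 1.5 + 2.5 + 3 + 5.5 + 3 + 6 + 6.5 + 1.5 = 37.5 nights.
Conjugate update: add total count to the shape and total exposure to the rate, giving Gamma(178, 101/2).
The posterior predictive for a window of length T is Negative Binomial with variance T·α'·(β'+T)/β'² = 7·178·(115/2)/(10201/4) = 286580/10201.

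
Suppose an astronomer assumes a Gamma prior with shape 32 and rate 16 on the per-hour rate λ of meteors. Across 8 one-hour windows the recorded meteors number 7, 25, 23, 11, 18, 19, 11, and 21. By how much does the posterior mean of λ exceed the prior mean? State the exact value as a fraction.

119/24

Total count: 7 + 25 + 23 + 11 + 18 + 19 + 11 + 21 = 135.
Total exposure: 8 hours.
By Gamma–Poisson conjugacy, the posterior is Gamma(α + Σx, β + Σt) = Gamma(32 + 135, 16 + 8) = Gamma(167, 24).
Posterior mean = 167/24 = 167/24; prior mean = 32/16 = 2. Difference = 167/24 − 2 = 119/24.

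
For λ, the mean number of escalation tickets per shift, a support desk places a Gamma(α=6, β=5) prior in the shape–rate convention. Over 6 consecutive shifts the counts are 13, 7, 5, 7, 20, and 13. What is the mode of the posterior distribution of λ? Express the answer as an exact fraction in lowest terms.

70/11

Total count: 13 + 7 + 5 + 7 + 20 + 13 = 65.
Total exposure: 6 shifts.
Conjugate update: add total count to the shape and total exposure to the rate, giving Gamma(71, 11).
Posterior mode = (α'−1)/β' = 70/11.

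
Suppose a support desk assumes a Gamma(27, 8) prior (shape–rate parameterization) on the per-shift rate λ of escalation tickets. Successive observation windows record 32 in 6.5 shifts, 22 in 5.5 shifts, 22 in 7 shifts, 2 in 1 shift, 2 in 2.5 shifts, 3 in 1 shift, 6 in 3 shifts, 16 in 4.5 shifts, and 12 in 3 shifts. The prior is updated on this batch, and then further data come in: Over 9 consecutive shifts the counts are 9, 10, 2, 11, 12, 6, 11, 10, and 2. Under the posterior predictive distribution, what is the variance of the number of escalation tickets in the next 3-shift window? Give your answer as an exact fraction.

Total count: 32 + 22 + 22 + 2 + 2 + 3 + 6 + 16 + 12 = 117.
Total exposure: 6.5 + 5.5 + 7 + 1 + 2.5 + 1 + 3 + 4.5 + 3 = 34 shifts.
After the first batch: Gamma(27 + 117, 8 + 34) = Gamma(144, 42).
Total count: 9 + 10 + 2 + 11 + 12 + 6 + 11 + 10 + 2 = 73.
Total exposure: 9 shifts.
After the second batch: Gamma(144 + 73, 42 + 9) = Gamma(217, 51).
The posterior predictive for a window of length T is Negative Binomial with variance T·α'·(β'+T)/β'² = 3·217·54/2601 = 3906/289.

3906/289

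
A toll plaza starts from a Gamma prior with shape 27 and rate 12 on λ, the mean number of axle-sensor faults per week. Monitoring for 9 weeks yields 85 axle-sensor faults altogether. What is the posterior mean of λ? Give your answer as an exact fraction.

Total count 85 over total exposure 9 weeks.
By Gamma–Poisson conjugacy, the posterior is Gamma(α + Σx, β + Σt) = Gamma(27 + 85, 12 + 9) = Gamma(112, 21).
Posterior mean = α'/β' = 112/21 = 16/3.

16/3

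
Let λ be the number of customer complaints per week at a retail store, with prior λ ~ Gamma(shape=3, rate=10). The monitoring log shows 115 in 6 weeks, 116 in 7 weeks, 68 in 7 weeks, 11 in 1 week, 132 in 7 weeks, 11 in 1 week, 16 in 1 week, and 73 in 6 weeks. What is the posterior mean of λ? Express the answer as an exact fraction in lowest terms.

Total count: 115 + 116 + 68 + 11 + 132 + 11 + 16 + 73 = 542.
Total exposure: 6 + 7 + 7 + 1 + 7 + 1 + 1 + 6 = 36 weeks.
The Gamma prior is conjugate for the Poisson rate, so λ | data ~ Gamma(3+542, 10+36) = Gamma(545, 46).
Posterior mean = α'/β' = 545/46.

545/46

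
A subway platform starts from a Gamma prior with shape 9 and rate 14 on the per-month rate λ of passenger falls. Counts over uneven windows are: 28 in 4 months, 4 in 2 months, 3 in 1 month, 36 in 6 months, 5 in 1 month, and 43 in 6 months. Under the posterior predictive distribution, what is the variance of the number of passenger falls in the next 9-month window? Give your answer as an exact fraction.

Total count: 28 + 4 + 3 + 36 + 5 + 43 = 119.
Total exposure: 4 + 2 + 1 + 6 + 1 + 6 = 20 months.
Posterior: α' = 9 + 119 = 128, β' = 14 + 20 = 34.
The posterior predictive for a window of length T is Negative Binomial with variance T·α'·(β'+T)/β'² = 9·128·43/1156 = 12384/289.

12384/289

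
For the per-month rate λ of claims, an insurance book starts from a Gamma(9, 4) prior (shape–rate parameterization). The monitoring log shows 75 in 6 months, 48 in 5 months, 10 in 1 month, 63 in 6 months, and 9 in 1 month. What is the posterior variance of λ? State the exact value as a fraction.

214/529

Total count: 75 + 48 + 10 + 63 + 9 = 205.
Total exposure: 6 + 5 + 1 + 6 + 1 = 19 months.
Posterior: α' = 9 + 205 = 214, β' = 4 + 19 = 23.
Posterior variance = α'/β'² = 214/529.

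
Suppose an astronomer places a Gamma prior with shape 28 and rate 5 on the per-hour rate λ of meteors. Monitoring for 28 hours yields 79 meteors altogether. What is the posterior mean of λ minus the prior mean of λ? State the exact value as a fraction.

-389/165

Total count 79 over total exposure 28 hours.
Gamma(α, β) with Poisson data over total exposure Σt gives posterior Gamma(α+Σx, β+Σt) = Gamma(107, 33).
Posterior mean = 107/33 = 107/33; prior mean = 28/5 = 28/5. Difference = 107/33 − 28/5 = -389/165.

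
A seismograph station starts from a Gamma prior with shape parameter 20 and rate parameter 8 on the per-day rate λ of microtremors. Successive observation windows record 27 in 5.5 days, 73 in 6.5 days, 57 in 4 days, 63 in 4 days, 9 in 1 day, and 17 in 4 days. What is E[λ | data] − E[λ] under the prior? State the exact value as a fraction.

Total count: 27 + 73 + 57 + 63 + 9 + 17 = 246.
Total exposure: 5.5 + 6.5 + 4 + 4 + 1 + 4 = 25 days.
The Gamma prior is conjugate for the Poisson rate, so λ | data ~ Gamma(20+246, 8+25) = Gamma(266, 33).
Posterior mean = 266/33 = 266/33; prior mean = 20/8 = 5/2. Difference = 266/33 − 5/2 = 367/66.

367/66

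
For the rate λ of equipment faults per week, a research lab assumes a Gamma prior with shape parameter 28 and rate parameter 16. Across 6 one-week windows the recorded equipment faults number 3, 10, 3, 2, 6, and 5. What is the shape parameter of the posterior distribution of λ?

57

Total count: 3 + 10 + 3 + 2 + 6 + 5 = 29.
Total exposure: 6 weeks.
Conjugate update: add total count to the shape and total exposure to the rate, giving Gamma(57, 22).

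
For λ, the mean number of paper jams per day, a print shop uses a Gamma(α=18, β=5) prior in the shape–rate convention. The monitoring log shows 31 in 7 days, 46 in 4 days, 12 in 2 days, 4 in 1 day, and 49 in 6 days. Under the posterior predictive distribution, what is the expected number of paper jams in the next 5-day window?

32

Total count: 31 + 46 + 12 + 4 + 49 = 142.
Total exposure: 7 + 4 + 2 + 1 + 6 = 20 days.
Gamma(α, β) with Poisson data over total exposure Σt gives posterior Gamma(α+Σx, β+Σt) = Gamma(160, 25).
Predictive mean over a 5-day window = T·E[λ|data] = 5·160/25 = 32.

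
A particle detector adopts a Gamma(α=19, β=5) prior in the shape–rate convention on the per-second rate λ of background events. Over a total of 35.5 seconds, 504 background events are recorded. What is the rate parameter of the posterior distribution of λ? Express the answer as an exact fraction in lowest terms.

Total count 504 over total exposure 35.5 seconds.
Gamma(α, β) with Poisson data over total exposure Σt gives posterior Gamma(α+Σx, β+Σt) = Gamma(523, 81/2).

81/2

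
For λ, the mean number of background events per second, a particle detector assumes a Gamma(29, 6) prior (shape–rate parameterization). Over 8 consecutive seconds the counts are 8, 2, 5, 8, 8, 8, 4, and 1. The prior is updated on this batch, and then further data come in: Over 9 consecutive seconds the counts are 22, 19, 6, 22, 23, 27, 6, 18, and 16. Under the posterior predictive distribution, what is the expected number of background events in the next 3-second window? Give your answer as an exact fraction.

Total count: 8 + 2 + 5 + 8 + 8 + 8 + 4 + 1 = 44.
Total exposure: 8 seconds.
After the first batch: Gamma(29 + 44, 6 + 8) = Gamma(73, 14).
Total count: 22 + 19 + 6 + 22 + 23 + 27 + 6 + 18 + 16 = 159.
Total exposure: 9 seconds.
After the second batch: Gamma(73 + 159, 14 + 9) = Gamma(232, 23).
Predictive mean over a 3-second window = T·E[λ|data] = 3·232/23 = 696/23.

696/23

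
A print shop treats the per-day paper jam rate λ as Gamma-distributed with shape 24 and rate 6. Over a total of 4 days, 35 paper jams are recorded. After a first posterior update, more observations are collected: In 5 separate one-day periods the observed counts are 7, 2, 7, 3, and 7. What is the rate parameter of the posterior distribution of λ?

Total count 35 over total exposure 4 days.
After the first batch: Gamma(24 + 35, 6 + 4) = Gamma(59, 10).
Total count: 7 + 2 + 7 + 3 + 7 = 26.
Total exposure: 5 days.
After the second batch: Gamma(59 + 26, 10 + 5) = Gamma(85, 15).

15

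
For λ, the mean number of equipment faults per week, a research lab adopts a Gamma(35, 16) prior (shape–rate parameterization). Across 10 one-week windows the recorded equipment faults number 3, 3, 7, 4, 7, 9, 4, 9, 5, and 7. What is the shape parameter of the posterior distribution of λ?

Total count: 3 + 3 + 7 + 4 + 7 + 9 + 4 + 9 + 5 + 7 = 58.
Total exposure: 10 weeks.
Posterior: α' = 35 + 58 = 93, β' = 16 + 10 = 26.

93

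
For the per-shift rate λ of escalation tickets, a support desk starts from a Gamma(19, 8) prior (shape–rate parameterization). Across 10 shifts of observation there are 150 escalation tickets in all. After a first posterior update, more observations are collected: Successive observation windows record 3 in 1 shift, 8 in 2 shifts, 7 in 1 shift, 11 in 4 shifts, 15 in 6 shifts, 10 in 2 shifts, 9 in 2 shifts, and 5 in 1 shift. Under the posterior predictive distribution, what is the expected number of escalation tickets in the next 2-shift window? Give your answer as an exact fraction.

Total count 150 over total exposure 10 shifts.
After the first batch: Gamma(19 + 150, 8 + 10) = Gamma(169, 18).
Total count: 3 + 8 + 7 + 11 + 15 + 10 + 9 + 5 = 68.
Total exposure: 1 + 2 + 1 + 4 + 6 + 2 + 2 + 1 = 19 shifts.
After the second batch: Gamma(169 + 68, 18 + 19) = Gamma(237, 37).
Predictive mean over a 2-shift window = T·E[λ|data] = 2·237/37 = 474/37.

474/37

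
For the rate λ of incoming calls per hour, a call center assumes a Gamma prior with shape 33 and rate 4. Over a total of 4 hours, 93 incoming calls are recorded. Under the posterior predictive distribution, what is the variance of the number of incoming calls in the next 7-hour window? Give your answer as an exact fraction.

6615/32

Total count 93 over total exposure 4 hours.
Gamma(α, β) with Poisson data over total exposure Σt gives posterior Gamma(α+Σx, β+Σt) = Gamma(126, 8).
The posterior predictive for a window of length T is Negative Binomial with variance T·α'·(β'+T)/β'² = 7·126·15/64 = 6615/32.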